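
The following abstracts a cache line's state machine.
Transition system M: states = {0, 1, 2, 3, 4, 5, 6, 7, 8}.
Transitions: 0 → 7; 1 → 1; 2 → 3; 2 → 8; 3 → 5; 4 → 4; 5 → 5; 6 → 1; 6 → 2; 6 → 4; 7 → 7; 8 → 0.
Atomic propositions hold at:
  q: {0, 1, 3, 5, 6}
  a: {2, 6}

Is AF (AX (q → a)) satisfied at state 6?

Sat(q → a) = {2, 4, 6, 7, 8}
Sat(AX (q → a)) = {s : every successor in {2, 4, 6, 7, 8}} = {0, 4, 7}
AF (AX (q → a)): least fixpoint, start Z0 = {0, 4, 7}, add states with every successor in Z. Z1 = {0, 4, 7, 8}; fixed.
Sat(AF (AX (q → a))) = {0, 4, 7, 8}
6 ∉ Sat(AF (AX (q → a))) = {0, 4, 7, 8}, so the formula does not hold at 6.

No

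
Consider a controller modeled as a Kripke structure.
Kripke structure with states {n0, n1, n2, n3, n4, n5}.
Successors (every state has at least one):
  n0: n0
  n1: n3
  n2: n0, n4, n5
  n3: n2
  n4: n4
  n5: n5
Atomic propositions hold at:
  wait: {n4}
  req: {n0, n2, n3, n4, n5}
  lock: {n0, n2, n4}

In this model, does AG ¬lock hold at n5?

Sat(¬lock) = {n1, n3, n5}
AG ¬lock: greatest fixpoint, start Z0 = {n1, n3, n5}, keep only states in Sat with every successor in Z. Z1 = {n1, n5}; Z2 = {n5}; fixed.
Sat(AG ¬lock) = {n5}
n5 ∈ Sat(AG ¬lock) = {n5}, so the formula holds at n5.

Yes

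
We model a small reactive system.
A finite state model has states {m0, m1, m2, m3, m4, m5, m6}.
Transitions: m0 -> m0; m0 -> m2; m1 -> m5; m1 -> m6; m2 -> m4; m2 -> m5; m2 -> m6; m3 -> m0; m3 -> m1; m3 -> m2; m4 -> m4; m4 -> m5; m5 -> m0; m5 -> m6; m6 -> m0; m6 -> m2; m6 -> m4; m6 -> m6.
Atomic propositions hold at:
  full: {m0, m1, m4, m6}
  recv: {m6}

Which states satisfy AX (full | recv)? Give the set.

Sat(full | recv) = {m0, m1, m4, m6}
Sat(AX (full | recv)) = {s : every successor in {m0, m1, m4, m6}} = {m5}

{m5}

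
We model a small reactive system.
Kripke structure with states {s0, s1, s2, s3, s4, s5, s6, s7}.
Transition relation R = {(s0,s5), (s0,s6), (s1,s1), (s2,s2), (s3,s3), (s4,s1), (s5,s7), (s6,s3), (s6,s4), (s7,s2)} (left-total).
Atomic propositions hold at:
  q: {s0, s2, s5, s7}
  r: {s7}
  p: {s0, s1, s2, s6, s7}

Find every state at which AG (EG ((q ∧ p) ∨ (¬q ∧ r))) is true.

{s2, s7}

Sat(q ∧ p) = {s0, s2, s7}
Sat(¬q) = {s1, s3, s4, s6}
Sat(¬q ∧ r) = ∅
Sat((q ∧ p) ∨ (¬q ∧ r)) = {s0, s2, s7}
EG ((q ∧ p) ∨ (¬q ∧ r)): greatest fixpoint, start Z0 = {s0, s2, s7}, keep only states in Sat with some successor in Z. Z1 = {s2, s7}; fixed.
Sat(EG ((q ∧ p) ∨ (¬q ∧ r))) = {s2, s7}
AG (EG ((q ∧ p) ∨ (¬q ∧ r))): greatest fixpoint, start Z0 = {s2, s7}, keep only states in Sat with every successor in Z. Already a fixed point.
Sat(AG (EG ((q ∧ p) ∨ (¬q ∧ r)))) = {s2, s7}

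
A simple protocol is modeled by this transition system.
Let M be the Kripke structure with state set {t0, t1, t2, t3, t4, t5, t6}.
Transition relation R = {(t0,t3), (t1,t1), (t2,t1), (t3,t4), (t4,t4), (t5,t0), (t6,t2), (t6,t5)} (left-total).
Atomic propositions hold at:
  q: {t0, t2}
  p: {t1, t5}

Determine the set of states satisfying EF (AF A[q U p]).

{t1, t2, t5, t6}

A[q U p]: least fixpoint, start Z0 = Sat(p) = {t1, t5}, add states in Sat(q) with every successor in Z. Z1 = {t1, t2, t5}; fixed.
Sat(A[q U p]) = {t1, t2, t5}
AF A[q U p]: least fixpoint, start Z0 = {t1, t2, t5}, add states with every successor in Z. Z1 = {t1, t2, t5, t6}; fixed.
Sat(AF A[q U p]) = {t1, t2, t5, t6}
EF (AF A[q U p]): least fixpoint, start Z0 = {t1, t2, t5, t6}, add states with some successor in Z. Already a fixed point.
Sat(EF (AF A[q U p])) = {t1, t2, t5, t6}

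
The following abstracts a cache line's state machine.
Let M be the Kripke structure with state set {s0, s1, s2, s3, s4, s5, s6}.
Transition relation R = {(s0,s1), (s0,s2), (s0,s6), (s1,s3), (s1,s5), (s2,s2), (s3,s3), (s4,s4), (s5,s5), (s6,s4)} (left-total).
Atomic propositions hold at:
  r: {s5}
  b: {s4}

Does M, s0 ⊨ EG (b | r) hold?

Sat(b | r) = {s4, s5}
EG (b | r): greatest fixpoint, start Z0 = {s4, s5}, keep only states in Sat with some successor in Z. Already a fixed point.
Sat(EG (b | r)) = {s4, s5}
s0 ∉ Sat(EG (b | r)) = {s4, s5}, so the formula does not hold at s0.

No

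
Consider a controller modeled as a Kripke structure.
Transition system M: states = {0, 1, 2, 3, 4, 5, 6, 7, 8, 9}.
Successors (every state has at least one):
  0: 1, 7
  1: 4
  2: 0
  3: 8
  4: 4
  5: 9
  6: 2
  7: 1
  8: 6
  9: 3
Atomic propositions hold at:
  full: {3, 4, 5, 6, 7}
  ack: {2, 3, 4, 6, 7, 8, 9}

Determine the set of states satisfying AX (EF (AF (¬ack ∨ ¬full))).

Sat(¬ack) = {0, 1, 5}
Sat(¬full) = {0, 1, 2, 8, 9}
Sat(¬ack ∨ ¬full) = {0, 1, 2, 5, 8, 9}
AF (¬ack ∨ ¬full): least fixpoint, start Z0 = {0, 1, 2, 5, 8, 9}, add states with every successor in Z. Z1 = {0, 1, 2, 3, 5, 6, 7, 8, 9}; fixed.
Sat(AF (¬ack ∨ ¬full)) = {0, 1, 2, 3, 5, 6, 7, 8, 9}
EF (AF (¬ack ∨ ¬full)): least fixpoint, start Z0 = {0, 1, 2, 3, 5, 6, 7, 8, 9}, add states with some successor in Z. Already a fixed point.
Sat(EF (AF (¬ack ∨ ¬full))) = {0, 1, 2, 3, 5, 6, 7, 8, 9}
Sat(AX (EF (AF (¬ack ∨ ¬full)))) = {s : every successor in {0, 1, 2, 3, 5, 6, 7, 8, 9}} = {0, 2, 3, 5, 6, 7, 8, 9}

{0, 2, 3, 5, 6, 7, 8, 9}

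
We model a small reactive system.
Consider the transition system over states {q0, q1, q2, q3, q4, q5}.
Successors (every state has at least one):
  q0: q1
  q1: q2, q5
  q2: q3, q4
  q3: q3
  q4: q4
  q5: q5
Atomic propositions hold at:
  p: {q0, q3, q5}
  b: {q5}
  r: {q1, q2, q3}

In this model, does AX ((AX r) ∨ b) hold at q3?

Sat(AX r) = {s : every successor in {q1, q2, q3}} = {q0, q3}
Sat((AX r) ∨ b) = {q0, q3, q5}
Sat(AX ((AX r) ∨ b)) = {s : every successor in {q0, q3, q5}} = {q3, q5}
q3 ∈ Sat(AX ((AX r) ∨ b)) = {q3, q5}, so the formula holds at q3.

Yes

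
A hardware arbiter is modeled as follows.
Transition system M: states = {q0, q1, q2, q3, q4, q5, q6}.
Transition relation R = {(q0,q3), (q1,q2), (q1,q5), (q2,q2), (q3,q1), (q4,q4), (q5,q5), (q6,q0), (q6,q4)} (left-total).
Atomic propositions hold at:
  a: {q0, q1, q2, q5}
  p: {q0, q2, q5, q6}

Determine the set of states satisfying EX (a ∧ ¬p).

{q3}

Sat(¬p) = {q1, q3, q4}
Sat(a ∧ ¬p) = {q1}
Sat(EX (a ∧ ¬p)) = {s : some successor in {q1}} = {q3}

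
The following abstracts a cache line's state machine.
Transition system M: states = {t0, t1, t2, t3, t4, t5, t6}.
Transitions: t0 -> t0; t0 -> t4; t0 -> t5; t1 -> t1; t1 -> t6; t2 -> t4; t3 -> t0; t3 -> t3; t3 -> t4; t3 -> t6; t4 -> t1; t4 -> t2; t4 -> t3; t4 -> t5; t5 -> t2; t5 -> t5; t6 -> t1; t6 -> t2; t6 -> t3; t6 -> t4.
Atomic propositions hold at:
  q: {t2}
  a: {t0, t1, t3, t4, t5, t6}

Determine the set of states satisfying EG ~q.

Sat(~q) = {t0, t1, t3, t4, t5, t6}
EG ~q: greatest fixpoint, start Z0 = {t0, t1, t3, t4, t5, t6}, keep only states in Sat with some successor in Z. Already a fixed point.
Sat(EG ~q) = {t0, t1, t3, t4, t5, t6}

{t0, t1, t3, t4, t5, t6}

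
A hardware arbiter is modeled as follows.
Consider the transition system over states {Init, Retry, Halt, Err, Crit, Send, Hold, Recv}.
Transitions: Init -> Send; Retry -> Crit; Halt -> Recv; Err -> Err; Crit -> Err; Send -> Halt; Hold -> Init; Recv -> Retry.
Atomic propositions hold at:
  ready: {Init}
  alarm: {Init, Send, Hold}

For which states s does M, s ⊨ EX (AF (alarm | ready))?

{Init, Hold}

Sat(alarm | ready) = {Init, Send, Hold}
AF (alarm | ready): least fixpoint, start Z0 = {Init, Send, Hold}, add states with every successor in Z. Already a fixed point.
Sat(AF (alarm | ready)) = {Init, Send, Hold}
Sat(EX (AF (alarm | ready))) = {s : some successor in {Init, Send, Hold}} = {Init, Hold}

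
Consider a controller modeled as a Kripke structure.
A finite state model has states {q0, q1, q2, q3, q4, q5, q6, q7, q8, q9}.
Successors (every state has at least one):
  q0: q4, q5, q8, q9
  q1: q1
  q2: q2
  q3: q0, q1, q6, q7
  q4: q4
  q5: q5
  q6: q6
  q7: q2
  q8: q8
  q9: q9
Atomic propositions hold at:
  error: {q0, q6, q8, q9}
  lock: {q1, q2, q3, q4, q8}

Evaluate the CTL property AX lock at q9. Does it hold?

Sat(AX lock) = {s : every successor in {q1, q2, q3, q4, q8}} = {q1, q2, q4, q7, q8}
q9 ∉ Sat(AX lock) = {q1, q2, q4, q7, q8}, so the formula does not hold at q9.

No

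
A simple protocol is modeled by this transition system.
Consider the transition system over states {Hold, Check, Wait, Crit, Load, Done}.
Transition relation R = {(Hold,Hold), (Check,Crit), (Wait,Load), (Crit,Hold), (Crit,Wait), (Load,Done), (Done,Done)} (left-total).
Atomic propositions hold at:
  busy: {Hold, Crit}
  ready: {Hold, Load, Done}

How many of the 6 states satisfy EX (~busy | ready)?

Sat(~busy) = {Check, Wait, Load, Done}
Sat(~busy | ready) = {Hold, Check, Wait, Load, Done}
Sat(EX (~busy | ready)) = {s : some successor in {Hold, Check, Wait, Load, Done}} = {Hold, Wait, Crit, Load, Done}
|Sat(EX (~busy | ready))| = |{Hold, Wait, Crit, Load, Done}| = 5.

5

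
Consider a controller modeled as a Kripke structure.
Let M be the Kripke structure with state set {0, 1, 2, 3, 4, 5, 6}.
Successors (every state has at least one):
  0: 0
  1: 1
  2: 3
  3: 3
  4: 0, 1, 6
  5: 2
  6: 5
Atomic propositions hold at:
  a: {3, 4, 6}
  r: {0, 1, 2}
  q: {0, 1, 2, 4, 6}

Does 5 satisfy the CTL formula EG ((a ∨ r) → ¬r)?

No

Sat(a ∨ r) = {0, 1, 2, 3, 4, 6}
Sat(¬r) = {3, 4, 5, 6}
Sat((a ∨ r) → ¬r) = {3, 4, 5, 6}
EG ((a ∨ r) → ¬r): greatest fixpoint, start Z0 = {3, 4, 5, 6}, keep only states in Sat with some successor in Z. Z1 = {3, 4, 6}; Z2 = {3, 4}; Z3 = {3}; fixed.
Sat(EG ((a ∨ r) → ¬r)) = {3}
5 ∉ Sat(EG ((a ∨ r) → ¬r)) = {3}, so the formula does not hold at 5.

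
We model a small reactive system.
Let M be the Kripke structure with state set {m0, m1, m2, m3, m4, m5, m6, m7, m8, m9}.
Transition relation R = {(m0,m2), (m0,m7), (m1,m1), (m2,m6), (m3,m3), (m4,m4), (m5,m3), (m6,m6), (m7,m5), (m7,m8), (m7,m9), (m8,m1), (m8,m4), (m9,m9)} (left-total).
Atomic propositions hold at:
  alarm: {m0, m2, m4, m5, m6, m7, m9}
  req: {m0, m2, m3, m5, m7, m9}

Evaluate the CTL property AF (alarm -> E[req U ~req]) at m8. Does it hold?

Sat(~req) = {m1, m4, m6, m8}
E[req U ~req]: least fixpoint, start Z0 = Sat(~req) = {m1, m4, m6, m8}, add states in Sat(req) with some successor in Z. Z1 = {m1, m2, m4, m6, m7, m8}; Z2 = {m0, m1, m2, m4, m6, m7, m8}; fixed.
Sat(E[req U ~req]) = {m0, m1, m2, m4, m6, m7, m8}
Sat(alarm -> E[req U ~req]) = {m0, m1, m2, m3, m4, m6, m7, m8}
AF (alarm -> E[req U ~req]): least fixpoint, start Z0 = {m0, m1, m2, m3, m4, m6, m7, m8}, add states with every successor in Z. Z1 = {m0, m1, m2, m3, m4, m5, m6, m7, m8}; fixed.
Sat(AF (alarm -> E[req U ~req])) = {m0, m1, m2, m3, m4, m5, m6, m7, m8}
m8 ∈ Sat(AF (alarm -> E[req U ~req])) = {m0, m1, m2, m3, m4, m5, m6, m7, m8}, so the formula holds at m8.

Yes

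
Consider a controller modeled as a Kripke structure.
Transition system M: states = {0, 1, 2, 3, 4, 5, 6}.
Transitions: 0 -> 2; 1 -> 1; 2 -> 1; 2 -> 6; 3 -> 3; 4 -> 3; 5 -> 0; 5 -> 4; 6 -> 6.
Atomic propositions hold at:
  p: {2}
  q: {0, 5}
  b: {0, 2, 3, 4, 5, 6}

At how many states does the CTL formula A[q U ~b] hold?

Sat(~b) = {1}
A[q U ~b]: least fixpoint, start Z0 = Sat(~b) = {1}, add states in Sat(q) with every successor in Z. Already a fixed point.
Sat(A[q U ~b]) = {1}
|Sat(A[q U ~b])| = |{1}| = 1.

1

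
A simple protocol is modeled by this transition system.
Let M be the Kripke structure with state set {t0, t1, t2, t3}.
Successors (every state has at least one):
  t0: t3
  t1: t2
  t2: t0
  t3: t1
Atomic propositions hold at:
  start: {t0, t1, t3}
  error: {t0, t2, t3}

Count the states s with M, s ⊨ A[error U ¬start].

1

Sat(¬start) = {t2}
A[error U ¬start]: least fixpoint, start Z0 = Sat(¬start) = {t2}, add states in Sat(error) with every successor in Z. Already a fixed point.
Sat(A[error U ¬start]) = {t2}
|Sat(A[error U ¬start])| = |{t2}| = 1.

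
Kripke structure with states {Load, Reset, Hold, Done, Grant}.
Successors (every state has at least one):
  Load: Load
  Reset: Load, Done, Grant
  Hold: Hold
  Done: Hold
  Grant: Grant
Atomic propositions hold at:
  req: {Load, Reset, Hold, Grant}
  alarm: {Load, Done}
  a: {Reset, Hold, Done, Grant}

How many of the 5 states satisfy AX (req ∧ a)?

Sat(req ∧ a) = {Reset, Hold, Grant}
Sat(AX (req ∧ a)) = {s : every successor in {Reset, Hold, Grant}} = {Hold, Done, Grant}
|Sat(AX (req ∧ a))| = |{Hold, Done, Grant}| = 3.

3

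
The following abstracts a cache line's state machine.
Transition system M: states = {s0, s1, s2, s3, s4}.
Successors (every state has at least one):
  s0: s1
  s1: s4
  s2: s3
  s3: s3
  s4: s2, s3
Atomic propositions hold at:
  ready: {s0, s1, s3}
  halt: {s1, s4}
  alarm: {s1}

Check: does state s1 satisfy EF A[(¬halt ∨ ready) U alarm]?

Sat(¬halt) = {s0, s2, s3}
Sat(¬halt ∨ ready) = {s0, s1, s2, s3}
A[(¬halt ∨ ready) U alarm]: least fixpoint, start Z0 = Sat(alarm) = {s1}, add states in Sat(¬halt ∨ ready) with every successor in Z. Z1 = {s0, s1}; fixed.
Sat(A[(¬halt ∨ ready) U alarm]) = {s0, s1}
EF A[(¬halt ∨ ready) U alarm]: least fixpoint, start Z0 = {s0, s1}, add states with some successor in Z. Already a fixed point.
Sat(EF A[(¬halt ∨ ready) U alarm]) = {s0, s1}
s1 ∈ Sat(EF A[(¬halt ∨ ready) U alarm]) = {s0, s1}, so the formula holds at s1.

Yes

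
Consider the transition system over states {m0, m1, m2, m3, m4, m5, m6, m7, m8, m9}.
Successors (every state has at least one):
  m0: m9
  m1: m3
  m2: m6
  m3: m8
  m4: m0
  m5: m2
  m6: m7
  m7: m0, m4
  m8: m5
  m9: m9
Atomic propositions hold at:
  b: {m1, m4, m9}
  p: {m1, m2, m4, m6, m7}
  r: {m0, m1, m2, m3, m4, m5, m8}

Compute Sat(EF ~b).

Sat(~b) = {m0, m2, m3, m5, m6, m7, m8}
EF ~b: least fixpoint, start Z0 = {m0, m2, m3, m5, m6, m7, m8}, add states with some successor in Z. Z1 = {m0, m1, m2, m3, m4, m5, m6, m7, m8}; fixed.
Sat(EF ~b) = {m0, m1, m2, m3, m4, m5, m6, m7, m8}

{m0, m1, m2, m3, m4, m5, m6, m7, m8}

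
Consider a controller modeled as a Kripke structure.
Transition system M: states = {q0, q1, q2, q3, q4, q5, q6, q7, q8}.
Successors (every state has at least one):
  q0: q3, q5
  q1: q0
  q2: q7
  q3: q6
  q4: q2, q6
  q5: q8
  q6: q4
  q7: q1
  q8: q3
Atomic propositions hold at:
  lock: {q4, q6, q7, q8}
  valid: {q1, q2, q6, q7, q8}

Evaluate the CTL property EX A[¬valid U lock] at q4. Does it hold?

Sat(¬valid) = {q0, q3, q4, q5}
A[¬valid U lock]: least fixpoint, start Z0 = Sat(lock) = {q4, q6, q7, q8}, add states in Sat(¬valid) with every successor in Z. Z1 = {q3, q4, q5, q6, q7, q8}; Z2 = {q0, q3, q4, q5, q6, q7, q8}; fixed.
Sat(A[¬valid U lock]) = {q0, q3, q4, q5, q6, q7, q8}
Sat(EX A[¬valid U lock]) = {s : some successor in {q0, q3, q4, q5, q6, q7, q8}} = {q0, q1, q2, q3, q4, q5, q6, q8}
q4 ∈ Sat(EX A[¬valid U lock]) = {q0, q1, q2, q3, q4, q5, q6, q8}, so the formula holds at q4.

Yes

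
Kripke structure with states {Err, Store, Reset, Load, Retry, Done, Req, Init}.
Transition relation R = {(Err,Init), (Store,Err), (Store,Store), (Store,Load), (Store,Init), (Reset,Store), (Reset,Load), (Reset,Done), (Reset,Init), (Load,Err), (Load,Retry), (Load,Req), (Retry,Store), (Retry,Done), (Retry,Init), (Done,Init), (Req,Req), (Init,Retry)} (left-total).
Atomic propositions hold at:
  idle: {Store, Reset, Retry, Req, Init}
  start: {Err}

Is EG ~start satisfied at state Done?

Yes

Sat(~start) = {Store, Reset, Load, Retry, Done, Req, Init}
EG ~start: greatest fixpoint, start Z0 = {Store, Reset, Load, Retry, Done, Req, Init}, keep only states in Sat with some successor in Z. Already a fixed point.
Sat(EG ~start) = {Store, Reset, Load, Retry, Done, Req, Init}
Done ∈ Sat(EG ~start) = {Store, Reset, Load, Retry, Done, Req, Init}, so the formula holds at Done.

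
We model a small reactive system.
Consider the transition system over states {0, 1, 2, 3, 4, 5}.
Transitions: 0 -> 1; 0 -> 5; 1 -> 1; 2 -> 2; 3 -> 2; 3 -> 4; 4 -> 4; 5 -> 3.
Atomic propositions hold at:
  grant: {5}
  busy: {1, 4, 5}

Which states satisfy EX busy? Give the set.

{0, 1, 3, 4}

Sat(EX busy) = {s : some successor in {1, 4, 5}} = {0, 1, 3, 4}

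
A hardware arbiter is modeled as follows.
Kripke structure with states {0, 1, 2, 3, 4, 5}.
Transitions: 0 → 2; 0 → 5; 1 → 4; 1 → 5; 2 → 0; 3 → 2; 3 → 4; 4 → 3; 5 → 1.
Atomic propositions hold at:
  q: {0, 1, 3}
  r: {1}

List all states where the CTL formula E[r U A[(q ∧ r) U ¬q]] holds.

Sat(q ∧ r) = {1}
Sat(¬q) = {2, 4, 5}
A[(q ∧ r) U ¬q]: least fixpoint, start Z0 = Sat(¬q) = {2, 4, 5}, add states in Sat(q ∧ r) with every successor in Z. Z1 = {1, 2, 4, 5}; fixed.
Sat(A[(q ∧ r) U ¬q]) = {1, 2, 4, 5}
E[r U A[(q ∧ r) U ¬q]]: least fixpoint, start Z0 = Sat(A[(q ∧ r) U ¬q]) = {1, 2, 4, 5}, add states in Sat(r) with some successor in Z. Already a fixed point.
Sat(E[r U A[(q ∧ r) U ¬q]]) = {1, 2, 4, 5}

{1, 2, 4, 5}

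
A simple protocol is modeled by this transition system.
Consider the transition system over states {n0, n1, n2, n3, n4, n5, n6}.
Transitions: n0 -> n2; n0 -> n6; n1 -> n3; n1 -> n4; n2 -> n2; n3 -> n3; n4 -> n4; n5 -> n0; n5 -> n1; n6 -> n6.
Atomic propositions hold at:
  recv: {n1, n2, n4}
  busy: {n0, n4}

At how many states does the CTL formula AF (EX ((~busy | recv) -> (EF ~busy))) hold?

6

Sat(~busy) = {n1, n2, n3, n5, n6}
Sat(~busy | recv) = {n1, n2, n3, n4, n5, n6}
EF ~busy: least fixpoint, start Z0 = {n1, n2, n3, n5, n6}, add states with some successor in Z. Z1 = {n0, n1, n2, n3, n5, n6}; fixed.
Sat(EF ~busy) = {n0, n1, n2, n3, n5, n6}
Sat((~busy | recv) -> (EF ~busy)) = {n0, n1, n2, n3, n5, n6}
Sat(EX ((~busy | recv) -> (EF ~busy))) = {s : some successor in {n0, n1, n2, n3, n5, n6}} = {n0, n1, n2, n3, n5, n6}
AF (EX ((~busy | recv) -> (EF ~busy))): least fixpoint, start Z0 = {n0, n1, n2, n3, n5, n6}, add states with every successor in Z. Already a fixed point.
Sat(AF (EX ((~busy | recv) -> (EF ~busy)))) = {n0, n1, n2, n3, n5, n6}
|Sat(AF (EX ((~busy | recv) -> (EF ~busy))))| = |{n0, n1, n2, n3, n5, n6}| = 6.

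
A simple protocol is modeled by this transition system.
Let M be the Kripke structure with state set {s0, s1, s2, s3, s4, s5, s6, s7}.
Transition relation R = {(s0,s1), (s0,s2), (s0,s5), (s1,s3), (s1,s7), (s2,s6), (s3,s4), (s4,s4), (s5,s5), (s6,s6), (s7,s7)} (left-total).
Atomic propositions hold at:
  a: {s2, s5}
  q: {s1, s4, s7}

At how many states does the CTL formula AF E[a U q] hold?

E[a U q]: least fixpoint, start Z0 = Sat(q) = {s1, s4, s7}, add states in Sat(a) with some successor in Z. Already a fixed point.
Sat(E[a U q]) = {s1, s4, s7}
AF E[a U q]: least fixpoint, start Z0 = {s1, s4, s7}, add states with every successor in Z. Z1 = {s1, s3, s4, s7}; fixed.
Sat(AF E[a U q]) = {s1, s3, s4, s7}
|Sat(AF E[a U q])| = |{s1, s3, s4, s7}| = 4.

4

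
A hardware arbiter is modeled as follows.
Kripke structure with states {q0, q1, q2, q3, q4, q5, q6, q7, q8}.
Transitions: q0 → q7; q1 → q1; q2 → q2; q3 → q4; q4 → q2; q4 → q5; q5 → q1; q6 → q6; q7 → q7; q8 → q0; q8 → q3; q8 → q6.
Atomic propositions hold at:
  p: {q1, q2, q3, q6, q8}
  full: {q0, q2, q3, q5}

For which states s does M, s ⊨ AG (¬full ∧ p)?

{q1, q6}

Sat(¬full) = {q1, q4, q6, q7, q8}
Sat(¬full ∧ p) = {q1, q6, q8}
AG (¬full ∧ p): greatest fixpoint, start Z0 = {q1, q6, q8}, keep only states in Sat with every successor in Z. Z1 = {q1, q6}; fixed.
Sat(AG (¬full ∧ p)) = {q1, q6}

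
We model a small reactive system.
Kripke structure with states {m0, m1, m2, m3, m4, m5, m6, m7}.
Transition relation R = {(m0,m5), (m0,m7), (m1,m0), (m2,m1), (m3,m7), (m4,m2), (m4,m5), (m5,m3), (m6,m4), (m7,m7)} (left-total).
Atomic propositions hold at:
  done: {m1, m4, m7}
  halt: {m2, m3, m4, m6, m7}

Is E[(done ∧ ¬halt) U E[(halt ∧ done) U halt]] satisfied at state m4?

Sat(¬halt) = {m0, m1, m5}
Sat(done ∧ ¬halt) = {m1}
Sat(halt ∧ done) = {m4, m7}
E[(halt ∧ done) U halt]: least fixpoint, start Z0 = Sat(halt) = {m2, m3, m4, m6, m7}, add states in Sat(halt ∧ done) with some successor in Z. Already a fixed point.
Sat(E[(halt ∧ done) U halt]) = {m2, m3, m4, m6, m7}
E[(done ∧ ¬halt) U E[(halt ∧ done) U halt]]: least fixpoint, start Z0 = Sat(E[(halt ∧ done) U halt]) = {m2, m3, m4, m6, m7}, add states in Sat(done ∧ ¬halt) with some successor in Z. Already a fixed point.
Sat(E[(done ∧ ¬halt) U E[(halt ∧ done) U halt]]) = {m2, m3, m4, m6, m7}
m4 ∈ Sat(E[(done ∧ ¬halt) U E[(halt ∧ done) U halt]]) = {m2, m3, m4, m6, m7}, so the formula holds at m4.

Yes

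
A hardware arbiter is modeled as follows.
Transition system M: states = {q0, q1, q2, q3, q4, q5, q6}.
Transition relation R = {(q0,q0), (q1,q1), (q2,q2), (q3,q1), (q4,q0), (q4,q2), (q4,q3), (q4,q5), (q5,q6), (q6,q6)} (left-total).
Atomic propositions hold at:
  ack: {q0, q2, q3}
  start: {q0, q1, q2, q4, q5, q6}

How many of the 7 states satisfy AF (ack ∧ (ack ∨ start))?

Sat(ack ∨ start) = {q0, q1, q2, q3, q4, q5, q6}
Sat(ack ∧ (ack ∨ start)) = {q0, q2, q3}
AF (ack ∧ (ack ∨ start)): least fixpoint, start Z0 = {q0, q2, q3}, add states with every successor in Z. Already a fixed point.
Sat(AF (ack ∧ (ack ∨ start))) = {q0, q2, q3}
|Sat(AF (ack ∧ (ack ∨ start)))| = |{q0, q2, q3}| = 3.

3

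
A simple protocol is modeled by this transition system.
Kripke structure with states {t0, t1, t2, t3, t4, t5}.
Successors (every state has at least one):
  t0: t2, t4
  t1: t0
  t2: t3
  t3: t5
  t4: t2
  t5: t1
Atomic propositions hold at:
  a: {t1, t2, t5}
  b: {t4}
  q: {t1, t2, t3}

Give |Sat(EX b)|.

1

Sat(EX b) = {s : some successor in {t4}} = {t0}
|Sat(EX b)| = |{t0}| = 1.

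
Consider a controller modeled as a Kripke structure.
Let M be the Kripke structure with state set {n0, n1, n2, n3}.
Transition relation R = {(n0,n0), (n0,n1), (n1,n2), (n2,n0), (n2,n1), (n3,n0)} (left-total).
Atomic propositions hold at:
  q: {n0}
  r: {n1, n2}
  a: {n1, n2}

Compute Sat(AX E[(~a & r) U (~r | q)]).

Sat(~a) = {n0, n3}
Sat(~a & r) = ∅
Sat(~r) = {n0, n3}
Sat(~r | q) = {n0, n3}
E[(~a & r) U (~r | q)]: least fixpoint, start Z0 = Sat((~r | q)) = {n0, n3}, add states in Sat(~a & r) with some successor in Z. Already a fixed point.
Sat(E[(~a & r) U (~r | q)]) = {n0, n3}
Sat(AX E[(~a & r) U (~r | q)]) = {s : every successor in {n0, n3}} = {n3}

{n3}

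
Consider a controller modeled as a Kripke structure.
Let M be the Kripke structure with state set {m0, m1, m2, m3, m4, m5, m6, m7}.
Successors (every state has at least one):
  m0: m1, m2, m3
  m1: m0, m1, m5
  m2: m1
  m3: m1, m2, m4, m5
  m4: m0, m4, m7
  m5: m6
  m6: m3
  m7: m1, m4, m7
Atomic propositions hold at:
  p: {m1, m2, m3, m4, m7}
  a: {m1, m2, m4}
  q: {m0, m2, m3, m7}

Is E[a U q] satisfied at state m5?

No

E[a U q]: least fixpoint, start Z0 = Sat(q) = {m0, m2, m3, m7}, add states in Sat(a) with some successor in Z. Z1 = {m0, m1, m2, m3, m4, m7}; fixed.
Sat(E[a U q]) = {m0, m1, m2, m3, m4, m7}
m5 ∉ Sat(E[a U q]) = {m0, m1, m2, m3, m4, m7}, so the formula does not hold at m5.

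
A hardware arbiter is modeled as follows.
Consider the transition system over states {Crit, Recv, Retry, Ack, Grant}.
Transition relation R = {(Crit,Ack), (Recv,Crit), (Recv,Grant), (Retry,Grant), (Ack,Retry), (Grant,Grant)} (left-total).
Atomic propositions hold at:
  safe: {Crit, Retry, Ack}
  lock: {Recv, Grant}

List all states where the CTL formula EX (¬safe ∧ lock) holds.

Sat(¬safe) = {Recv, Grant}
Sat(¬safe ∧ lock) = {Recv, Grant}
Sat(EX (¬safe ∧ lock)) = {s : some successor in {Recv, Grant}} = {Recv, Retry, Grant}

{Recv, Retry, Grant}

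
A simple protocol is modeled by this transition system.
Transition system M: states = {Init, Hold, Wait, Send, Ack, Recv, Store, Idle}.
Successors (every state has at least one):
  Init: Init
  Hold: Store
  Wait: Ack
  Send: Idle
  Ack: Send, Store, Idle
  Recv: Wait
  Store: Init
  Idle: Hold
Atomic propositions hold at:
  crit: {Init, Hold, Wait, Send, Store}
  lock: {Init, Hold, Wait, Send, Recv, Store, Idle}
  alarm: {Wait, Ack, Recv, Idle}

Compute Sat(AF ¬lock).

{Wait, Ack, Recv}

Sat(¬lock) = {Ack}
AF ¬lock: least fixpoint, start Z0 = {Ack}, add states with every successor in Z. Z1 = {Wait, Ack}; Z2 = {Wait, Ack, Recv}; fixed.
Sat(AF ¬lock) = {Wait, Ack, Recv}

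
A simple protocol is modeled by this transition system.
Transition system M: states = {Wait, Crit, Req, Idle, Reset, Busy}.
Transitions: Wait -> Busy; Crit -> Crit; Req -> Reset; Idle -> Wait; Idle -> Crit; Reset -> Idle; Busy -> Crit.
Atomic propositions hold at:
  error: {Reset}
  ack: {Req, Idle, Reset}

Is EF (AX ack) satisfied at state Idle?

Sat(AX ack) = {s : every successor in {Req, Idle, Reset}} = {Req, Reset}
EF (AX ack): least fixpoint, start Z0 = {Req, Reset}, add states with some successor in Z. Already a fixed point.
Sat(EF (AX ack)) = {Req, Reset}
Idle ∉ Sat(EF (AX ack)) = {Req, Reset}, so the formula does not hold at Idle.

No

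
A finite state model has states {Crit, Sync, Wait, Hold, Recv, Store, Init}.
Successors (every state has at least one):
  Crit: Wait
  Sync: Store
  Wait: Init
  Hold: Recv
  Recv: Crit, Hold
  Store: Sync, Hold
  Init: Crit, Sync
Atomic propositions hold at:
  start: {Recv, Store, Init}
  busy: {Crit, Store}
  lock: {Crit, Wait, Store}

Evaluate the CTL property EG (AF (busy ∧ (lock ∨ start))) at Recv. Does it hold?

Sat(lock ∨ start) = {Crit, Wait, Recv, Store, Init}
Sat(busy ∧ (lock ∨ start)) = {Crit, Store}
AF (busy ∧ (lock ∨ start)): least fixpoint, start Z0 = {Crit, Store}, add states with every successor in Z. Z1 = {Crit, Sync, Store}; Z2 = {Crit, Sync, Store, Init}; Z3 = {Crit, Sync, Wait, Store, Init}; fixed.
Sat(AF (busy ∧ (lock ∨ start))) = {Crit, Sync, Wait, Store, Init}
EG (AF (busy ∧ (lock ∨ start))): greatest fixpoint, start Z0 = {Crit, Sync, Wait, Store, Init}, keep only states in Sat with some successor in Z. Already a fixed point.
Sat(EG (AF (busy ∧ (lock ∨ start)))) = {Crit, Sync, Wait, Store, Init}
Recv ∉ Sat(EG (AF (busy ∧ (lock ∨ start)))) = {Crit, Sync, Wait, Store, Init}, so the formula does not hold at Recv.

No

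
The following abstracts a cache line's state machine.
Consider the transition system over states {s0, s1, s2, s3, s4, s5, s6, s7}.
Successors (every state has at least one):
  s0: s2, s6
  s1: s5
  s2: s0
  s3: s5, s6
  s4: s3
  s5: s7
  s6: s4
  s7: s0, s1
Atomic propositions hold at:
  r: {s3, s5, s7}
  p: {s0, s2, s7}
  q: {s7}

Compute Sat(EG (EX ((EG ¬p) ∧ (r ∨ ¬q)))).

{s0, s3, s4, s6}

Sat(¬p) = {s1, s3, s4, s5, s6}
EG ¬p: greatest fixpoint, start Z0 = {s1, s3, s4, s5, s6}, keep only states in Sat with some successor in Z. Z1 = {s1, s3, s4, s6}; Z2 = {s3, s4, s6}; fixed.
Sat(EG ¬p) = {s3, s4, s6}
Sat(¬q) = {s0, s1, s2, s3, s4, s5, s6}
Sat(r ∨ ¬q) = {s0, s1, s2, s3, s4, s5, s6, s7}
Sat((EG ¬p) ∧ (r ∨ ¬q)) = {s3, s4, s6}
Sat(EX ((EG ¬p) ∧ (r ∨ ¬q))) = {s : some successor in {s3, s4, s6}} = {s0, s3, s4, s6}
EG (EX ((EG ¬p) ∧ (r ∨ ¬q))): greatest fixpoint, start Z0 = {s0, s3, s4, s6}, keep only states in Sat with some successor in Z. Already a fixed point.
Sat(EG (EX ((EG ¬p) ∧ (r ∨ ¬q)))) = {s0, s3, s4, s6}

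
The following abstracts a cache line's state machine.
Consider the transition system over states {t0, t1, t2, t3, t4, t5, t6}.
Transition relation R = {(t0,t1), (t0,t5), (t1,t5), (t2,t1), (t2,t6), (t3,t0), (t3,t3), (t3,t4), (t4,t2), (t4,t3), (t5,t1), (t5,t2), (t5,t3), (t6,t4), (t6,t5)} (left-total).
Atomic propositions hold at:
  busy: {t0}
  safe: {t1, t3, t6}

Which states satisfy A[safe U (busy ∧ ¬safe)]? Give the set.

Sat(¬safe) = {t0, t2, t4, t5}
Sat(busy ∧ ¬safe) = {t0}
A[safe U (busy ∧ ¬safe)]: least fixpoint, start Z0 = Sat((busy ∧ ¬safe)) = {t0}, add states in Sat(safe) with every successor in Z. Already a fixed point.
Sat(A[safe U (busy ∧ ¬safe)]) = {t0}

{t0}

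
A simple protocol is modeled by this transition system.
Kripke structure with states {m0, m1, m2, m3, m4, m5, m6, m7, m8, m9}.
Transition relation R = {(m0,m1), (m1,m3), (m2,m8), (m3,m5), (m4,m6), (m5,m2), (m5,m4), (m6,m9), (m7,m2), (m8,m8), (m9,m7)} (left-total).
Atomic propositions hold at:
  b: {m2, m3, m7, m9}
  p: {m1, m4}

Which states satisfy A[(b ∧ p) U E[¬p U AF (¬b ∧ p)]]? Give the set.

{m0, m1, m3, m4, m5}

Sat(b ∧ p) = ∅
Sat(¬p) = {m0, m2, m3, m5, m6, m7, m8, m9}
Sat(¬b) = {m0, m1, m4, m5, m6, m8}
Sat(¬b ∧ p) = {m1, m4}
AF (¬b ∧ p): least fixpoint, start Z0 = {m1, m4}, add states with every successor in Z. Z1 = {m0, m1, m4}; fixed.
Sat(AF (¬b ∧ p)) = {m0, m1, m4}
E[¬p U AF (¬b ∧ p)]: least fixpoint, start Z0 = Sat(AF (¬b ∧ p)) = {m0, m1, m4}, add states in Sat(¬p) with some successor in Z. Z1 = {m0, m1, m4, m5}; Z2 = {m0, m1, m3, m4, m5}; fixed.
Sat(E[¬p U AF (¬b ∧ p)]) = {m0, m1, m3, m4, m5}
A[(b ∧ p) U E[¬p U AF (¬b ∧ p)]]: least fixpoint, start Z0 = Sat(E[¬p U AF (¬b ∧ p)]) = {m0, m1, m3, m4, m5}, add states in Sat(b ∧ p) with every successor in Z. Already a fixed point.
Sat(A[(b ∧ p) U E[¬p U AF (¬b ∧ p)]]) = {m0, m1, m3, m4, m5}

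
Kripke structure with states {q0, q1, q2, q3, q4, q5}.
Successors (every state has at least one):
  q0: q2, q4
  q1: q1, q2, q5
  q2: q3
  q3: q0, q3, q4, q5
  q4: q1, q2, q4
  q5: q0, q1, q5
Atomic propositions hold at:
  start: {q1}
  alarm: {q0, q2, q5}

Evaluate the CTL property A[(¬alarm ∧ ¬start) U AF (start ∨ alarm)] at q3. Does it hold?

Sat(¬alarm) = {q1, q3, q4}
Sat(¬start) = {q0, q2, q3, q4, q5}
Sat(¬alarm ∧ ¬start) = {q3, q4}
Sat(start ∨ alarm) = {q0, q1, q2, q5}
AF (start ∨ alarm): least fixpoint, start Z0 = {q0, q1, q2, q5}, add states with every successor in Z. Already a fixed point.
Sat(AF (start ∨ alarm)) = {q0, q1, q2, q5}
A[(¬alarm ∧ ¬start) U AF (start ∨ alarm)]: least fixpoint, start Z0 = Sat(AF (start ∨ alarm)) = {q0, q1, q2, q5}, add states in Sat(¬alarm ∧ ¬start) with every successor in Z. Already a fixed point.
Sat(A[(¬alarm ∧ ¬start) U AF (start ∨ alarm)]) = {q0, q1, q2, q5}
q3 ∉ Sat(A[(¬alarm ∧ ¬start) U AF (start ∨ alarm)]) = {q0, q1, q2, q5}, so the formula does not hold at q3.

No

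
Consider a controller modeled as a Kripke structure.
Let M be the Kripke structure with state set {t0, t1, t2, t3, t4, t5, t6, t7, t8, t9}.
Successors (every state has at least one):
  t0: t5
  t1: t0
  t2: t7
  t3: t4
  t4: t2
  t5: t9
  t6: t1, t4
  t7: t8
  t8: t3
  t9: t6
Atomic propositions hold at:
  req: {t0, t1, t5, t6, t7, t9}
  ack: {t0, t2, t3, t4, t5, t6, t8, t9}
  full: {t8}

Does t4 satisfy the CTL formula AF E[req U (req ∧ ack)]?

Sat(req ∧ ack) = {t0, t5, t6, t9}
E[req U (req ∧ ack)]: least fixpoint, start Z0 = Sat((req ∧ ack)) = {t0, t5, t6, t9}, add states in Sat(req) with some successor in Z. Z1 = {t0, t1, t5, t6, t9}; fixed.
Sat(E[req U (req ∧ ack)]) = {t0, t1, t5, t6, t9}
AF E[req U (req ∧ ack)]: least fixpoint, start Z0 = {t0, t1, t5, t6, t9}, add states with every successor in Z. Already a fixed point.
Sat(AF E[req U (req ∧ ack)]) = {t0, t1, t5, t6, t9}
t4 ∉ Sat(AF E[req U (req ∧ ack)]) = {t0, t1, t5, t6, t9}, so the formula does not hold at t4.

No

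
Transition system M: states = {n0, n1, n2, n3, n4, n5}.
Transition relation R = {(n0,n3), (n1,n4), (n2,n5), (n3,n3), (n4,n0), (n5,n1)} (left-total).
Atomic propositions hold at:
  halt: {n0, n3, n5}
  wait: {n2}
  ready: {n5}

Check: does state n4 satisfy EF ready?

EF ready: least fixpoint, start Z0 = {n5}, add states with some successor in Z. Z1 = {n2, n5}; fixed.
Sat(EF ready) = {n2, n5}
n4 ∉ Sat(EF ready) = {n2, n5}, so the formula does not hold at n4.

No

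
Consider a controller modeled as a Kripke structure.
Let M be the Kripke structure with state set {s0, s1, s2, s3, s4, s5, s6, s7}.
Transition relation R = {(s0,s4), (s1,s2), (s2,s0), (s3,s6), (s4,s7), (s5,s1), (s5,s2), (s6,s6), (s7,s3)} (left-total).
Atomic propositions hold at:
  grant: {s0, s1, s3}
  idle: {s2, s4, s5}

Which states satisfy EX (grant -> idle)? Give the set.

Sat(grant -> idle) = {s2, s4, s5, s6, s7}
Sat(EX (grant -> idle)) = {s : some successor in {s2, s4, s5, s6, s7}} = {s0, s1, s3, s4, s5, s6}

{s0, s1, s3, s4, s5, s6}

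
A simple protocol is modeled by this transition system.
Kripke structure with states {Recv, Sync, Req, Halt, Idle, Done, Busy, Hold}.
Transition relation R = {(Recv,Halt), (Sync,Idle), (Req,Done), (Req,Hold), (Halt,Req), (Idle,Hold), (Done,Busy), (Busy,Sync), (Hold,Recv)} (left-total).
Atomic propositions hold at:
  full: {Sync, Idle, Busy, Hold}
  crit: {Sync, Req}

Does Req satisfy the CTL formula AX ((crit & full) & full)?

No

Sat(crit & full) = {Sync}
Sat((crit & full) & full) = {Sync}
Sat(AX ((crit & full) & full)) = {s : every successor in {Sync}} = {Busy}
Req ∉ Sat(AX ((crit & full) & full)) = {Busy}, so the formula does not hold at Req.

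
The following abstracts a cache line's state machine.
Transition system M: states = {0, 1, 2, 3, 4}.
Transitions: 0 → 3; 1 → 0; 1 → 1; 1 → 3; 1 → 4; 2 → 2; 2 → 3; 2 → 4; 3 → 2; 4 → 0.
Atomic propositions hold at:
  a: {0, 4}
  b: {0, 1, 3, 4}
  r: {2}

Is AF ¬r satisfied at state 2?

No

Sat(¬r) = {0, 1, 3, 4}
AF ¬r: least fixpoint, start Z0 = {0, 1, 3, 4}, add states with every successor in Z. Already a fixed point.
Sat(AF ¬r) = {0, 1, 3, 4}
2 ∉ Sat(AF ¬r) = {0, 1, 3, 4}, so the formula does not hold at 2.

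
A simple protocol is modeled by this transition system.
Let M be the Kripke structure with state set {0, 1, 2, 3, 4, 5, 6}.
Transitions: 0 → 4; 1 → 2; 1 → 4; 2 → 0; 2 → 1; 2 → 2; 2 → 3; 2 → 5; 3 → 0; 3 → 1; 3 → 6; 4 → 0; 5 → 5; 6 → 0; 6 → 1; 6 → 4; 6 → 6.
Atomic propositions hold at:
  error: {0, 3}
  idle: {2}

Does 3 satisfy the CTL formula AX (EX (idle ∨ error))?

No

Sat(idle ∨ error) = {0, 2, 3}
Sat(EX (idle ∨ error)) = {s : some successor in {0, 2, 3}} = {1, 2, 3, 4, 6}
Sat(AX (EX (idle ∨ error))) = {s : every successor in {1, 2, 3, 4, 6}} = {0, 1}
3 ∉ Sat(AX (EX (idle ∨ error))) = {0, 1}, so the formula does not hold at 3.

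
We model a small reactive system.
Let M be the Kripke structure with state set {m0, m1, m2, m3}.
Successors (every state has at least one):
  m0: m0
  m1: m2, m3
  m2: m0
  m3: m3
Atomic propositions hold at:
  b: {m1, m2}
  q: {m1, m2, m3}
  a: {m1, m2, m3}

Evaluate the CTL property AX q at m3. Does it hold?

Sat(AX q) = {s : every successor in {m1, m2, m3}} = {m1, m3}
m3 ∈ Sat(AX q) = {m1, m3}, so the formula holds at m3.

Yes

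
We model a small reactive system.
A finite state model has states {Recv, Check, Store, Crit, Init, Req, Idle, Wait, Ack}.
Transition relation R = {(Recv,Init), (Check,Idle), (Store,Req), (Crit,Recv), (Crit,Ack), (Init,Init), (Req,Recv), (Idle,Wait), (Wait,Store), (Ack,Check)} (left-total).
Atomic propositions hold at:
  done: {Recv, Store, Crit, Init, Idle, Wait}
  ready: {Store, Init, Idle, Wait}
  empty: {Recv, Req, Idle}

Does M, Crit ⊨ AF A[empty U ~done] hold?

Sat(~done) = {Check, Req, Ack}
A[empty U ~done]: least fixpoint, start Z0 = Sat(~done) = {Check, Req, Ack}, add states in Sat(empty) with every successor in Z. Already a fixed point.
Sat(A[empty U ~done]) = {Check, Req, Ack}
AF A[empty U ~done]: least fixpoint, start Z0 = {Check, Req, Ack}, add states with every successor in Z. Z1 = {Check, Store, Req, Ack}; Z2 = {Check, Store, Req, Wait, Ack}; Z3 = {Check, Store, Req, Idle, Wait, Ack}; fixed.
Sat(AF A[empty U ~done]) = {Check, Store, Req, Idle, Wait, Ack}
Crit ∉ Sat(AF A[empty U ~done]) = {Check, Store, Req, Idle, Wait, Ack}, so the formula does not hold at Crit.

No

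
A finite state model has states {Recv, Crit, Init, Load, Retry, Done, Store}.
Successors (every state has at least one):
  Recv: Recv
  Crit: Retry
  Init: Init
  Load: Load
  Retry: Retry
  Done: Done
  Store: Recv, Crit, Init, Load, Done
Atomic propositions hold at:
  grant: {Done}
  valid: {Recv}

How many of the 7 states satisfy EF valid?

EF valid: least fixpoint, start Z0 = {Recv}, add states with some successor in Z. Z1 = {Recv, Store}; fixed.
Sat(EF valid) = {Recv, Store}
|Sat(EF valid)| = |{Recv, Store}| = 2.

2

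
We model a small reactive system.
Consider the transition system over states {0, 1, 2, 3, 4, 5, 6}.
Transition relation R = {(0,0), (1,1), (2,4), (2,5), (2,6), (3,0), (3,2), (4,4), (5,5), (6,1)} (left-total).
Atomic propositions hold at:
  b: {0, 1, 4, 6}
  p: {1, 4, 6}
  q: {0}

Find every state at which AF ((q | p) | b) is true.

Sat(q | p) = {0, 1, 4, 6}
Sat((q | p) | b) = {0, 1, 4, 6}
AF ((q | p) | b): least fixpoint, start Z0 = {0, 1, 4, 6}, add states with every successor in Z. Already a fixed point.
Sat(AF ((q | p) | b)) = {0, 1, 4, 6}

{0, 1, 4, 6}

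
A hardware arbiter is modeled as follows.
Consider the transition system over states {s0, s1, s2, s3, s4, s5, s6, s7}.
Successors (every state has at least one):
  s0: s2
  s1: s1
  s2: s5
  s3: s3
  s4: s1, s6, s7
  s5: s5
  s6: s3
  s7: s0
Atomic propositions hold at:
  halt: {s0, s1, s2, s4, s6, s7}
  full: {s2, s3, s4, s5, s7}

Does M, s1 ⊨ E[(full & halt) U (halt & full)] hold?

No

Sat(full & halt) = {s2, s4, s7}
Sat(halt & full) = {s2, s4, s7}
E[(full & halt) U (halt & full)]: least fixpoint, start Z0 = Sat((halt & full)) = {s2, s4, s7}, add states in Sat(full & halt) with some successor in Z. Already a fixed point.
Sat(E[(full & halt) U (halt & full)]) = {s2, s4, s7}
s1 ∉ Sat(E[(full & halt) U (halt & full)]) = {s2, s4, s7}, so the formula does not hold at s1.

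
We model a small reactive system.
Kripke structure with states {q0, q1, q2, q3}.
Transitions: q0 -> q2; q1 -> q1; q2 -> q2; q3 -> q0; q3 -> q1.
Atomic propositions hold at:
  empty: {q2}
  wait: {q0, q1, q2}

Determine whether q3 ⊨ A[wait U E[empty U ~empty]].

Sat(~empty) = {q0, q1, q3}
E[empty U ~empty]: least fixpoint, start Z0 = Sat(~empty) = {q0, q1, q3}, add states in Sat(empty) with some successor in Z. Already a fixed point.
Sat(E[empty U ~empty]) = {q0, q1, q3}
A[wait U E[empty U ~empty]]: least fixpoint, start Z0 = Sat(E[empty U ~empty]) = {q0, q1, q3}, add states in Sat(wait) with every successor in Z. Already a fixed point.
Sat(A[wait U E[empty U ~empty]]) = {q0, q1, q3}
q3 ∈ Sat(A[wait U E[empty U ~empty]]) = {q0, q1, q3}, so the formula holds at q3.

Yes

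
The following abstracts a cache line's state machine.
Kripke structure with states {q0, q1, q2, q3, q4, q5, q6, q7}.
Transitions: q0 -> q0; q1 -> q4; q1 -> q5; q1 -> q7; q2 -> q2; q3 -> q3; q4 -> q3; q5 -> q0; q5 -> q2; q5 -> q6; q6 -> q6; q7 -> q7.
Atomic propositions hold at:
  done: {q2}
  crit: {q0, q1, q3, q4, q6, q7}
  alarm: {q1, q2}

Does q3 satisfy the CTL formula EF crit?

EF crit: least fixpoint, start Z0 = {q0, q1, q3, q4, q6, q7}, add states with some successor in Z. Z1 = {q0, q1, q3, q4, q5, q6, q7}; fixed.
Sat(EF crit) = {q0, q1, q3, q4, q5, q6, q7}
q3 ∈ Sat(EF crit) = {q0, q1, q3, q4, q5, q6, q7}, so the formula holds at q3.

Yes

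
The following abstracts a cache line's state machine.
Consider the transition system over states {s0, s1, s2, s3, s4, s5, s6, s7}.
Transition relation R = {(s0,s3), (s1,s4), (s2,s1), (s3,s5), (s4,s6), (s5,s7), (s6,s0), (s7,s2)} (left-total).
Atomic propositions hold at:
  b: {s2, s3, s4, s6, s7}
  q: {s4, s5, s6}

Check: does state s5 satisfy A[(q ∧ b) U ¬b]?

Yes

Sat(q ∧ b) = {s4, s6}
Sat(¬b) = {s0, s1, s5}
A[(q ∧ b) U ¬b]: least fixpoint, start Z0 = Sat(¬b) = {s0, s1, s5}, add states in Sat(q ∧ b) with every successor in Z. Z1 = {s0, s1, s5, s6}; Z2 = {s0, s1, s4, s5, s6}; fixed.
Sat(A[(q ∧ b) U ¬b]) = {s0, s1, s4, s5, s6}
s5 ∈ Sat(A[(q ∧ b) U ¬b]) = {s0, s1, s4, s5, s6}, so the formula holds at s5.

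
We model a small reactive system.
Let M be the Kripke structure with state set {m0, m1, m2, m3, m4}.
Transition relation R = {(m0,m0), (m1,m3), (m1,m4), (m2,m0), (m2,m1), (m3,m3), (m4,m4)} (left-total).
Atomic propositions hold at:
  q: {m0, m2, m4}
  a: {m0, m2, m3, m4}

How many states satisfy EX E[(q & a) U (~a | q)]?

Sat(q & a) = {m0, m2, m4}
Sat(~a) = {m1}
Sat(~a | q) = {m0, m1, m2, m4}
E[(q & a) U (~a | q)]: least fixpoint, start Z0 = Sat((~a | q)) = {m0, m1, m2, m4}, add states in Sat(q & a) with some successor in Z. Already a fixed point.
Sat(E[(q & a) U (~a | q)]) = {m0, m1, m2, m4}
Sat(EX E[(q & a) U (~a | q)]) = {s : some successor in {m0, m1, m2, m4}} = {m0, m1, m2, m4}
|Sat(EX E[(q & a) U (~a | q)])| = |{m0, m1, m2, m4}| = 4.

4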